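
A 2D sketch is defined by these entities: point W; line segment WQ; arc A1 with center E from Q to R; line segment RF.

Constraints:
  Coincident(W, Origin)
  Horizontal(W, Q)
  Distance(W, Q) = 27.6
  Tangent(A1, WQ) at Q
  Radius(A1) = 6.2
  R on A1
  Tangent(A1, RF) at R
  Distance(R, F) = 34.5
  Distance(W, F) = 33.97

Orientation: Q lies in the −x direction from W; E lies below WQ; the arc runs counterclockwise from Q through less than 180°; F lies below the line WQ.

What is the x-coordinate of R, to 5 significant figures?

-31.665

W is at the origin; W and Q share the same y with |WQ| = 27.6 and Q on the −x side, so Q = (-27.600, 0.0000). Since A1 is tangent to WQ there, EQ ⟂ WQ, so E = Q + (0, -6.2) = (-27.600, -6.2000). Since ER ⟂ RF (tangency), |EF| = √(6.2² + 34.5²) = 35.053 regardless of where R sits on A1. So F lies on both circle(W, 33.97) and circle(E, 35.053); the below-WQ intersection is F = (-5.6167, -33.502). R is the foot of the tangent from F: R = (-31.665, -10.881).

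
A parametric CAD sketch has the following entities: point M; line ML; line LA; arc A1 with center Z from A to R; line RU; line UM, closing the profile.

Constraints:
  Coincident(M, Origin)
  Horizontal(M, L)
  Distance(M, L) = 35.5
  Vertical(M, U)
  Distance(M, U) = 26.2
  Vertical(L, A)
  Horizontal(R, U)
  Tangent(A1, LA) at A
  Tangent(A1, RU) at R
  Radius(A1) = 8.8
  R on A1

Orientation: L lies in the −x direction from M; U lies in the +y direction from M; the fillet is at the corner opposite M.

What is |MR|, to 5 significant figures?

37.408

M is at the origin; M and L share the same y with |ML| = 35.5 and L on the −x side, so L = (-35.500, 0.0000). M and U share the same x with |MU| = 26.2 and U on the +y side, so U = (0.0000, 26.200). The virtual corner opposite M is at (-35.500, 26.200). The tangent condition forces ZA to be normal to LA and the tangent condition forces ZR to be normal to RU, with radius 8.8, so the center Z sits 8.8 in from both sides at Z = (-26.700, 17.400). That places the tangent points at A = (-35.500, 17.400) on LA and R = (-26.700, 26.200) on RU. Then |MR| = |R − M| = 37.408.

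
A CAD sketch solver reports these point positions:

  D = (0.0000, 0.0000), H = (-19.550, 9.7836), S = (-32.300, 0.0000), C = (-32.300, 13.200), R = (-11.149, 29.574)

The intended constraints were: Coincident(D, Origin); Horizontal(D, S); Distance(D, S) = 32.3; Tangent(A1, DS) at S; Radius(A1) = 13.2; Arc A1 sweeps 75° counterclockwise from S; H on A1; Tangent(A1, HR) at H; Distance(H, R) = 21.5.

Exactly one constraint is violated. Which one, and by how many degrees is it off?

Tangent(A1, HR) at H — off by 8.00°.

D = (0.00, 0.00) ✓; D.y = 0.00, S.y = 0.00 ✓; |DS| = 32.30 ✓; ∠(CS, SD) = 90.00° ✓; |CS| = 13.20 ✓; bearing(C→H) − bearing(C→S) = 75.00° ✓; |CH| = 13.20 ✓; ∠(CH, HR) = 98.00° ✗; |HR| = 21.50 ✓.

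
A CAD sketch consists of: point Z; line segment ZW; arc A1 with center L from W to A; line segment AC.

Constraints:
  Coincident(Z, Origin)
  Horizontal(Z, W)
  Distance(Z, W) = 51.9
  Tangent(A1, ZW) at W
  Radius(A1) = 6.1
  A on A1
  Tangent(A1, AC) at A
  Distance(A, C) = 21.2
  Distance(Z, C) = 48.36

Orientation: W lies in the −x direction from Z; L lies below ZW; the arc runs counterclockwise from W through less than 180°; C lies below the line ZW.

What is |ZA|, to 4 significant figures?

57.16

Z is at the origin; Z and W share the same y with |ZW| = 51.9 and W on the −x side, so W = (-51.90, 0.000). The tangent condition forces LW to be normal to ZW, so L = W + (0, -6.1) = (-51.90, -6.100). Since LA ⟂ AC (tangency), |LC| = √(6.1² + 21.2²) = 22.06 regardless of where A sits on A1. So C lies on both circle(Z, 48.36) and circle(L, 22.06); the below-ZW intersection is C = (-41.17, -25.37). A is the foot of the tangent from C: A = (-56.20, -10.43).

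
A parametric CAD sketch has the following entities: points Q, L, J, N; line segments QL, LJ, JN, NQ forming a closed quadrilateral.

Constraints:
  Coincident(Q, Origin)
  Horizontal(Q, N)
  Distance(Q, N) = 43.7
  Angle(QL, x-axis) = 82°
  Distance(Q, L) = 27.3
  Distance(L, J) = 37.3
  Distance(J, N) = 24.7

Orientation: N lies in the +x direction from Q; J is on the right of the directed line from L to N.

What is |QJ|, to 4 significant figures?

20.97

Checks: |LJ| = 37.30 ✓; |JN| = 24.70 ✓.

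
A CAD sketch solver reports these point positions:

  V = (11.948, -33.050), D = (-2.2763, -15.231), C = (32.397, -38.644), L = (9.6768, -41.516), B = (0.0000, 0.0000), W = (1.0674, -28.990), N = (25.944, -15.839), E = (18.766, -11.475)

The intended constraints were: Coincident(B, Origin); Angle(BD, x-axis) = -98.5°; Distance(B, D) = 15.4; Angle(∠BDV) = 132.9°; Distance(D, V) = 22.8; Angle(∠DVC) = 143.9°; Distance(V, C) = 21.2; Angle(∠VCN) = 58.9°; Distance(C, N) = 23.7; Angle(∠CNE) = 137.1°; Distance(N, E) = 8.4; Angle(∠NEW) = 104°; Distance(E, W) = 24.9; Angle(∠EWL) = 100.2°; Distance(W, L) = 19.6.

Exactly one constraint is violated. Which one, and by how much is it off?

Distance(W, L) = 19.6 — off by 4.40.

B = (0.00, 0.00) ✓; BD at -98.50° ✓; |BD| = 15.40 ✓; ∠BDV = 132.9° ✓; |DV| = 22.80 ✓; ∠DVC = 143.9° ✓; |VC| = 21.20 ✓; ∠VCN = 58.90° ✓; |CN| = 23.70 ✓; ∠CNE = 137.1° ✓; |NE| = 8.400 ✓; ∠NEW = 104.0° ✓; |EW| = 24.90 ✓; ∠EWL = 100.2° ✓; |WL| = 15.20 ✗.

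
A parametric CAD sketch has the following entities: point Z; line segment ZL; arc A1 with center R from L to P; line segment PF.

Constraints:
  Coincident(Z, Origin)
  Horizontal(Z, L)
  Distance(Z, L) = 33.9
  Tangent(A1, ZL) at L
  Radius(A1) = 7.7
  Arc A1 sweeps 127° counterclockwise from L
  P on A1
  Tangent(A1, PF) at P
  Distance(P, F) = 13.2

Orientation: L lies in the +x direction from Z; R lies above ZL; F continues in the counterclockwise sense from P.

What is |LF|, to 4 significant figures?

22.95

Z is at the origin; Z and L share the same y with |ZL| = 33.9 and L on the +x side, so L = (33.90, 0.000). Tangency of A1 to ZL means the radius RL is perpendicular to ZL, so R = L + (0, 7.7) = (33.90, 7.700). On A1, L sits at bearing -90° from R; a 127° counterclockwise sweep puts P at bearing 37°, so P = R + 7.7·(cos 37°, sin 37°) = (40.05, 12.33). The tangent condition forces RP to be normal to PF, so PF runs along (−sin 37°, cos 37°); with |PF| = 13.2, F = (32.11, 22.88). Then |LF| = |F − L| = 22.95.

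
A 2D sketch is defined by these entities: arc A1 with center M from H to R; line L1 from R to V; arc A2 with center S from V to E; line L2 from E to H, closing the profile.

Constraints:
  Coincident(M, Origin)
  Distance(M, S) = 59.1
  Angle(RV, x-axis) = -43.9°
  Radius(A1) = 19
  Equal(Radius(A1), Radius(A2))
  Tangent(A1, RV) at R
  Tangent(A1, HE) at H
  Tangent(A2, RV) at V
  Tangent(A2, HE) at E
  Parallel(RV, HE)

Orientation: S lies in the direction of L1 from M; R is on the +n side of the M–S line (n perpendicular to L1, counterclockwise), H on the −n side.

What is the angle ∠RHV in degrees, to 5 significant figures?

57.260°

The slot axis is L1's direction at -43.9°, so u = (cos -43.9°, sin -43.9°) = (0.72055, -0.69340) and n = (−sin -43.9°, cos -43.9°) = (0.69340, 0.72055). M is at the origin and S lies 59.1 along u from M, so S = 59.1·u = (42.585, -40.980). Tangency of A1 to both parallel lines with radius 19.0 puts R and H at M ± 19.0·n: R = (13.175, 13.690), H = (-13.175, -13.690). Equal radii place V and E the same way about S: V = S + 19.0·n = (55.759, -27.290), E = S − 19.0·n = (29.410, -54.671). Then cos ∠RHV = HR·HV / (|HR||HV|), giving 57.260°.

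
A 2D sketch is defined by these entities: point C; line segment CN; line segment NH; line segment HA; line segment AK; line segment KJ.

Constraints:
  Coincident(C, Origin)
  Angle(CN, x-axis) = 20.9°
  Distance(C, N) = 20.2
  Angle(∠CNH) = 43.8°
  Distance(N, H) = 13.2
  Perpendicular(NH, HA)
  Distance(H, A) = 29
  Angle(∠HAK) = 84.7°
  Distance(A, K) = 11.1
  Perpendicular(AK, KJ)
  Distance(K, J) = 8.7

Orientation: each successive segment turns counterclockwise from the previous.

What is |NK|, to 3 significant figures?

28.1

NH ⟂ HA, so HA runs at -113°; with |HA| = 29.0, A = (-4.57, -14.4). ∠HAK = 84.7° gives AK at -17.6° from the x-axis; with |AK| = 11.1, K = (6.01, -17.7). Then |NK| = |K − N| = 28.1.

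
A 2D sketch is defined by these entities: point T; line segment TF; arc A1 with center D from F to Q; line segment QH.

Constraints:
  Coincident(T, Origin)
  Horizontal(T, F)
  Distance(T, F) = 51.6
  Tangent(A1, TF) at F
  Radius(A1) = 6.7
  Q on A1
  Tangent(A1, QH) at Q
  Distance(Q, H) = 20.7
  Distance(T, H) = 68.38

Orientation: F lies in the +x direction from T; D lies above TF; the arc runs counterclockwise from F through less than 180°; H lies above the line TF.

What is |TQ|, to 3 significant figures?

58.2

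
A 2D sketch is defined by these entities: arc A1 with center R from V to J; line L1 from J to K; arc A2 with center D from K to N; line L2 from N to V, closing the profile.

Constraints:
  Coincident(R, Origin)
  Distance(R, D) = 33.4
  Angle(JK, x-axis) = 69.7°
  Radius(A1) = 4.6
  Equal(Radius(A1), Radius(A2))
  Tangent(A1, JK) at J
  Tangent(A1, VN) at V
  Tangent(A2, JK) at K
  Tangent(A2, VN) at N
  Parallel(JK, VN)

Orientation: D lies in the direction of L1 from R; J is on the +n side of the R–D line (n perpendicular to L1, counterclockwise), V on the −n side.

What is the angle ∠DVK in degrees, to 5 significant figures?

7.5585°

The slot axis is L1's direction at 69.7°, so u = (cos 69.7°, sin 69.7°) = (0.34694, 0.93789) and n = (−sin 69.7°, cos 69.7°) = (-0.93789, 0.34694). R is at the origin and D lies 33.4 along u from R, so D = 33.4·u = (11.588, 31.325). Tangency of A1 to both parallel lines with radius 4.6 puts J and V at R ± 4.6·n: J = (-4.3143, 1.5959), V = (4.3143, -1.5959). Equal radii place K and N the same way about D: K = D + 4.6·n = (7.2734, 32.921), N = D − 4.6·n = (15.902, 29.730). Then cos ∠DVK = VD·VK / (|VD||VK|), giving 7.5585°.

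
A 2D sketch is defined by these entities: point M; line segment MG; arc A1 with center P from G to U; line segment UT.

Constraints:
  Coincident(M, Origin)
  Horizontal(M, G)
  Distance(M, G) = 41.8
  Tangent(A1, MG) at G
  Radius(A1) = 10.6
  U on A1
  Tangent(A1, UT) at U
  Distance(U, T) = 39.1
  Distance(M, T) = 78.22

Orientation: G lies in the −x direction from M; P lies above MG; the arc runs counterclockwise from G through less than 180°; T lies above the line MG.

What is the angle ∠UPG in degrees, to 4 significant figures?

139.5°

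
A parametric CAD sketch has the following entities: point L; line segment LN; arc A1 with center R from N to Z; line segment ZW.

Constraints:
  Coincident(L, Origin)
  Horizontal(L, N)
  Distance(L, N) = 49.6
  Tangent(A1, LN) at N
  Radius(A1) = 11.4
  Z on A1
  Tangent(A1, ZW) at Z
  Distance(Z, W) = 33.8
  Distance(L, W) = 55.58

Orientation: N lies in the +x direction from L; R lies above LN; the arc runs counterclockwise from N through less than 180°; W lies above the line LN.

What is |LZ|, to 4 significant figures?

60.95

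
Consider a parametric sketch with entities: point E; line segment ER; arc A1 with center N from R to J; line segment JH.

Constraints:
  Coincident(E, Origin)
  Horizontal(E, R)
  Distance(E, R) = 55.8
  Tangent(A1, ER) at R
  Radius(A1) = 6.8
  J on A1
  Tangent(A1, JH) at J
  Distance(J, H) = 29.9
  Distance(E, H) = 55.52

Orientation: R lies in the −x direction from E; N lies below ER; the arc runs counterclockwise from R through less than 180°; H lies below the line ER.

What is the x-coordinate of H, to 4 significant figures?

-43.27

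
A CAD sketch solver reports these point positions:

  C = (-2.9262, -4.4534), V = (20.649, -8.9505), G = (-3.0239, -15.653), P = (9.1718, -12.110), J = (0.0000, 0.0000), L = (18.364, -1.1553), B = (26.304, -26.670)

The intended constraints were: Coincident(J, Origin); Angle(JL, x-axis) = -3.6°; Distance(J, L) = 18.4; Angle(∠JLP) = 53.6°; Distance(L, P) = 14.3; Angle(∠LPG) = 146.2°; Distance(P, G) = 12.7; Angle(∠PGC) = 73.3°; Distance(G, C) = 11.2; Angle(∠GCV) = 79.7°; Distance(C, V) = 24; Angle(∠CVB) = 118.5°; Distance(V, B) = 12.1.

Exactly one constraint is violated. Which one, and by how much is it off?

Distance(V, B) = 12.1 — off by 6.50.

J = (0.00, 0.00) ✓; JL at -3.600° ✓; |JL| = 18.40 ✓; ∠JLP = 53.60° ✓; |LP| = 14.30 ✓; ∠LPG = 146.2° ✓; |PG| = 12.70 ✓; ∠PGC = 73.30° ✓; |GC| = 11.20 ✓; ∠GCV = 79.70° ✓; |CV| = 24.00 ✓; ∠CVB = 118.5° ✓; |VB| = 18.60 ✗.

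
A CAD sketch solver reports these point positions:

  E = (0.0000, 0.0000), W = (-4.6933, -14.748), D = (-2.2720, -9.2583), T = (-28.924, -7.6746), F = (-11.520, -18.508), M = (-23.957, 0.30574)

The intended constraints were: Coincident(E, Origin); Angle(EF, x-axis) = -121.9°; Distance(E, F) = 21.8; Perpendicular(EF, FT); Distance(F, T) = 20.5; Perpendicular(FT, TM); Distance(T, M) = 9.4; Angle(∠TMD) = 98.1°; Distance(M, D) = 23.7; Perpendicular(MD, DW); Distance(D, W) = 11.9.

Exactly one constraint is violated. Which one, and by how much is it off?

Distance(D, W) = 11.9 — off by 5.90.

E = (0.00, 0.00) ✓; EF at -121.9° ✓; |EF| = 21.80 ✓; ∠(EF, FT) = 90.00° ✓; |FT| = 20.50 ✓; ∠(FT, TM) = 90.00° ✓; |TM| = 9.400 ✓; ∠TMD = 98.10° ✓; |MD| = 23.70 ✓; ∠(MD, DW) = 90.00° ✓; |DW| = 6.000 ✗.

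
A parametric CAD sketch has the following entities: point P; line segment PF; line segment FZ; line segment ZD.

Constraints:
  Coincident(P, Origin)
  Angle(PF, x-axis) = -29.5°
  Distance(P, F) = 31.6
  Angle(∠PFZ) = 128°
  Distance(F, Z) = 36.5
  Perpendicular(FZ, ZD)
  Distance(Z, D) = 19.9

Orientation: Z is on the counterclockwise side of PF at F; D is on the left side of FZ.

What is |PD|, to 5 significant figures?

56.178

P is at the origin; PF runs at -29.5° with length 31.6, so F = 31.6·(cos -29.5°, sin -29.5°) = (27.503, -15.561). ∠PFZ = 128.0°, so FZ runs at -29.5° + (180° − 128.0°) = 22.500° from the x-axis; with |FZ| = 36.5, Z = F + 36.5·(cos 22.500°, sin 22.500°) = (61.225, -1.5926). The perpendicularity gives ZD at right angles to FZ; with |ZD| = 19.9 on the left of FZ, D = Z + 19.9·(-0.38268, 0.92388) = (53.609, 16.793). Then |PD| = |D − P| = 56.178.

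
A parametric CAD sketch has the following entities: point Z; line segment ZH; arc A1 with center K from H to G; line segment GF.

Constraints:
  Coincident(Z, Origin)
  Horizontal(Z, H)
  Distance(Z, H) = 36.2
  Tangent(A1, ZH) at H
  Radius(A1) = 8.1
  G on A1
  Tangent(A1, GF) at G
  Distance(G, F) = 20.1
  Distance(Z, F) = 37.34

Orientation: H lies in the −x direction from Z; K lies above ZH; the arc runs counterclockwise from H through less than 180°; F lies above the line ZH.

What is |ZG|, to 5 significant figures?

29.045

Checks: |KG| = 8.100 ✓; ∠(KG, GF) = 90.00° ✓; |GF| = 20.10 ✓; |ZF| = 37.34 ✓.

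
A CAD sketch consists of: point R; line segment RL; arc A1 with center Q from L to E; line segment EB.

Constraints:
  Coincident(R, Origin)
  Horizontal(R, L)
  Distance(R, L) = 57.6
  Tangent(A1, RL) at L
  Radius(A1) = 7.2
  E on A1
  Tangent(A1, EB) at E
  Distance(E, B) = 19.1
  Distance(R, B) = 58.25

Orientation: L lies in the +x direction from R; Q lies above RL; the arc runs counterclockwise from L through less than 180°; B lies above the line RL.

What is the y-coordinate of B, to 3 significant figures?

26.8

Checks: |QE| = 7.200 ✓; ∠(QE, EB) = 90.00° ✓; |EB| = 19.10 ✓; |RB| = 58.25 ✓.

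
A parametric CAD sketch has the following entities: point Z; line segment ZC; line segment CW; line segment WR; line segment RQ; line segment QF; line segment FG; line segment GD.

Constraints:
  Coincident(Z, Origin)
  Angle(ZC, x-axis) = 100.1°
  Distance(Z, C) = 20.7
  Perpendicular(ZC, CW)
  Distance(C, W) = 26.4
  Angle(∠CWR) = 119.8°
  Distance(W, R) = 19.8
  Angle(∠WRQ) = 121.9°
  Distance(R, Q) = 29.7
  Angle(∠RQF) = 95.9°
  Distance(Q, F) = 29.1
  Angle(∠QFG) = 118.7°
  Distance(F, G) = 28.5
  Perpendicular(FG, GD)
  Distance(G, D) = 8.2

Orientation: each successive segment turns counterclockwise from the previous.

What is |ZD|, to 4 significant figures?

17.69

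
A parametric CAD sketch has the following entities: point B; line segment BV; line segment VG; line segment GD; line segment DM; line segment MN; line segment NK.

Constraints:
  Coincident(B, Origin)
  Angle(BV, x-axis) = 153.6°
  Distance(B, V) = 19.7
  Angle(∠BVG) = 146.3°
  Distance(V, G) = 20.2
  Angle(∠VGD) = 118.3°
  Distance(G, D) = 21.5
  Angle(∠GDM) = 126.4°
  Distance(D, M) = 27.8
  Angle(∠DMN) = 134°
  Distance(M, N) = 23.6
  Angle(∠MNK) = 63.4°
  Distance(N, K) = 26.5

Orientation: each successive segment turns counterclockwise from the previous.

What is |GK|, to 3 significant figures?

32.6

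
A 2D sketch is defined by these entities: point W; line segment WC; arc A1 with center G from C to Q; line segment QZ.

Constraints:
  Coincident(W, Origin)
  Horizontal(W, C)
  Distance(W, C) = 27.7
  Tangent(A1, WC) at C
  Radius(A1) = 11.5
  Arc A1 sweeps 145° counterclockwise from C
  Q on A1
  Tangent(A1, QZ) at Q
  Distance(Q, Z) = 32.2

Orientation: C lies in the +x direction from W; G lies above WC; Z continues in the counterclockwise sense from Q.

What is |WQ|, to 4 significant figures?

40.17

W is at the origin; WC is horizontal with |WC| = 27.7 and C on the +x side, so C = (27.70, 0.000). Since A1 is tangent to WC there, GC ⟂ WC, so G = C + (0, 11.5) = (27.70, 11.50). On A1, C sits at bearing -90° from G; a 145° counterclockwise sweep puts Q at bearing 55°, so Q = G + 11.5·(cos 55°, sin 55°) = (34.30, 20.92). Then |WQ| = |Q − W| = 40.17.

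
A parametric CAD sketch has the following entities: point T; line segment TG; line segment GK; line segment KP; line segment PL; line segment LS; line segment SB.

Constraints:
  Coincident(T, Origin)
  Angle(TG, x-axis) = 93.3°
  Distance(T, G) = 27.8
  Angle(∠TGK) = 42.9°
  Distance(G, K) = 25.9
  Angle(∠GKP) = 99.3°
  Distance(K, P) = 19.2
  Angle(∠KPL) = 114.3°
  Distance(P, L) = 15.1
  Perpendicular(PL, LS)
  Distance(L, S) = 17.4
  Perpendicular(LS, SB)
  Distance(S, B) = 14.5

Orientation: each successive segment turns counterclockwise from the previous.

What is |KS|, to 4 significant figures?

23.00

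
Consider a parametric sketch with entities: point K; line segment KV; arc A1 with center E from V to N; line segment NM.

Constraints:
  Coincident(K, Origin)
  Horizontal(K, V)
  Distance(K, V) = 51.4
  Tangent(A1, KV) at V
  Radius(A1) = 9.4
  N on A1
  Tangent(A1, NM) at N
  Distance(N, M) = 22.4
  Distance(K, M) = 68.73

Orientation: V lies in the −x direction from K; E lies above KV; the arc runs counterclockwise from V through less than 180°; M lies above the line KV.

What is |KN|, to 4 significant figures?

47.69

Checks: |EN| = 9.400 ✓; ∠(EN, NM) = 90.00° ✓; |NM| = 22.40 ✓; |KM| = 68.73 ✓.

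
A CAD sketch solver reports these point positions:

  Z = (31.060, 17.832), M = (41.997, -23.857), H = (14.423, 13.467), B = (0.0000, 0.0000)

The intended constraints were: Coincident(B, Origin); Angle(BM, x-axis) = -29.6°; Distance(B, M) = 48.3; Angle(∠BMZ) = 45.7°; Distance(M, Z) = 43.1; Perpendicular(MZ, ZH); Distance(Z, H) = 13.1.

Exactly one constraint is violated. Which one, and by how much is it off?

Distance(Z, H) = 13.1 — off by 4.10.

B = (0.00, 0.00) ✓; BM at -29.60° ✓; |BM| = 48.30 ✓; ∠BMZ = 45.70° ✓; |MZ| = 43.10 ✓; ∠(MZ, ZH) = 90.00° ✓; |ZH| = 17.20 ✗.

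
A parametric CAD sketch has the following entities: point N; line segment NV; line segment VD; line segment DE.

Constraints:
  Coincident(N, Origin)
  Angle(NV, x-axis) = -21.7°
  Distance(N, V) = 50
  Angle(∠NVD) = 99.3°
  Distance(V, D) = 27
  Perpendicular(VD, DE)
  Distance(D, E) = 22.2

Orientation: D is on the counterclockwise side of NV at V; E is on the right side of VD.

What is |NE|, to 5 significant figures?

79.681

∠NVD = 99.3°, so VD runs at -21.7° + (180° − 99.3°) = 59.000° from the x-axis; with |VD| = 27.0, D = V + 27.0·(cos 59.000°, sin 59.000°) = (60.363, 4.6562). VD is perpendicular to DE; with |DE| = 22.2 on the right of VD, E = D + 22.2·(0.85717, -0.51504) = (79.392, -6.7777). Then |NE| = |E − N| = 79.681.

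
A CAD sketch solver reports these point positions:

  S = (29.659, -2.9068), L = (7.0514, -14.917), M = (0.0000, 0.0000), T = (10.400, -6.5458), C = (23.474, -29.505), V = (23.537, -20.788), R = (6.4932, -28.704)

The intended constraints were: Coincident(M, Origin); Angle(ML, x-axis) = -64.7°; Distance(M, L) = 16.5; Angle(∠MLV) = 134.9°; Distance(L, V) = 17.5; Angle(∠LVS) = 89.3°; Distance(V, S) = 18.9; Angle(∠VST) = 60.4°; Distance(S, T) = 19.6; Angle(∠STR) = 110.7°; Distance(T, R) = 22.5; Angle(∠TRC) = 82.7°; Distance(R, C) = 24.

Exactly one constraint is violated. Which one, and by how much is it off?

Distance(R, C) = 24 — off by 7.00.

M = (0.00, 0.00) ✓; ML at -64.70° ✓; |ML| = 16.50 ✓; ∠MLV = 134.9° ✓; |LV| = 17.50 ✓; ∠LVS = 89.30° ✓; |VS| = 18.90 ✓; ∠VST = 60.40° ✓; |ST| = 19.60 ✓; ∠STR = 110.7° ✓; |TR| = 22.50 ✓; ∠TRC = 82.70° ✓; |RC| = 17.00 ✗.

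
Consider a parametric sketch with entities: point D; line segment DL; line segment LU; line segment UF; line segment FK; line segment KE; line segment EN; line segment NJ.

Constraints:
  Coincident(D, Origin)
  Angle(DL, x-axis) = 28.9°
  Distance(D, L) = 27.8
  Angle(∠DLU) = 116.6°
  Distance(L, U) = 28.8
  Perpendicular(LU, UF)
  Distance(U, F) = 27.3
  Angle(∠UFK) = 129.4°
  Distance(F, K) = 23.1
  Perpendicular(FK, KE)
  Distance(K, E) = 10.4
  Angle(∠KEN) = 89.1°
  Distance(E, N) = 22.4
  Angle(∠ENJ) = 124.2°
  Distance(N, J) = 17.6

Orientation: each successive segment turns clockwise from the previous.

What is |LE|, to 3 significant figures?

34.2

D is at the origin; DL runs at 28.9° with length 27.8, so L = (24.3, 13.4). ∠DLU = 116.6° gives LU at -34.5° from the x-axis; with |LU| = 28.8, U = (48.1, -2.88). LU is perpendicular to UF, so UF runs at -124°; with |UF| = 27.3, F = (32.6, -25.4). ∠UFK = 129.4° gives FK at -175° from the x-axis; with |FK| = 23.1, K = (9.59, -27.3). FK is perpendicular to KE, so KE runs at 94.9°; with |KE| = 10.4, E = (8.71, -17.0). Then |LE| = |E − L| = 34.2.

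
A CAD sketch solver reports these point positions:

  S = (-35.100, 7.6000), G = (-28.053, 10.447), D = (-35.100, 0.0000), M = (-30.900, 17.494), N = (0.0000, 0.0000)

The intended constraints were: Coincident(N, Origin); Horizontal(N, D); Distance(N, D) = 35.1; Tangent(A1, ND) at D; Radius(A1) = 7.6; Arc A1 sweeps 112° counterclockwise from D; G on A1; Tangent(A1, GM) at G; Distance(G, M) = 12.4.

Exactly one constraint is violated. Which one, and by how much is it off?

Distance(G, M) = 12.4 — off by 4.80.

N = (0.00, 0.00) ✓; N.y = 0.00, D.y = 0.00 ✓; |ND| = 35.10 ✓; ∠(SD, DN) = 90.00° ✓; |SD| = 7.600 ✓; bearing(S→G) − bearing(S→D) = 112.0° ✓; |SG| = 7.600 ✓; ∠(SG, GM) = 90.00° ✓; |GM| = 7.600 ✗.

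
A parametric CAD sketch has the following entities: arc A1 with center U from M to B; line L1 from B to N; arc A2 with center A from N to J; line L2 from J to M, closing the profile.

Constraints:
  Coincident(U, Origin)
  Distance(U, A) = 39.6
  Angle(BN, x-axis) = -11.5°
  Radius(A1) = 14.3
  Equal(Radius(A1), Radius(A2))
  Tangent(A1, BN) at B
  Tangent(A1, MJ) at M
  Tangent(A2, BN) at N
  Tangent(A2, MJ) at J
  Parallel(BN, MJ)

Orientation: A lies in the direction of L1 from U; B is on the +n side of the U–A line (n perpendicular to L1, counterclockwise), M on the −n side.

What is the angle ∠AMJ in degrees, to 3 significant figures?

19.9°

Tangency of A1 to both parallel lines with radius 14.3 puts B and M at U ± 14.3·n: B = (2.85, 14.0), M = (-2.85, -14.0). Equal radii place N and J the same way about A: N = A + 14.3·n = (41.7, 6.12), J = A − 14.3·n = (36.0, -21.9). Then cos ∠AMJ = MA·MJ / (|MA||MJ|), giving 19.9°.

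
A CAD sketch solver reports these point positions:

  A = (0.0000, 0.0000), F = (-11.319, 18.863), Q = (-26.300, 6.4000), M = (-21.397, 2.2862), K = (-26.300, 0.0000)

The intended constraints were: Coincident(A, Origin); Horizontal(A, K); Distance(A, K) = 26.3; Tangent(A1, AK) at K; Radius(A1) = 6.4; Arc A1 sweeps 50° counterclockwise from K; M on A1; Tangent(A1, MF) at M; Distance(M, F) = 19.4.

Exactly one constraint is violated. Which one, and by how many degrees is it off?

Tangent(A1, MF) at M — off by 8.70°.

A = (0.00, 0.00) ✓; A.y = 0.00, K.y = 0.00 ✓; |AK| = 26.30 ✓; ∠(QK, KA) = 90.00° ✓; |QK| = 6.400 ✓; bearing(Q→M) − bearing(Q→K) = 50.00° ✓; |QM| = 6.400 ✓; ∠(QM, MF) = 81.30° ✗; |MF| = 19.40 ✓.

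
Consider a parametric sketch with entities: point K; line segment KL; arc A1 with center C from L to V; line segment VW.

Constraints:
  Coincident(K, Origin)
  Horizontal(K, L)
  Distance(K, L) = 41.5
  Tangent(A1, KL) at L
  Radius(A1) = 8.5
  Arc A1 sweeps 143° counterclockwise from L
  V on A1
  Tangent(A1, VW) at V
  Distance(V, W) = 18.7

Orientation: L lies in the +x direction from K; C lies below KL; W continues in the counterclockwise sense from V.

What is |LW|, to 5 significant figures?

28.300

On A1, L sits at bearing 90° from C; a 143° counterclockwise sweep puts V at bearing 233°, so V = C + 8.5·(cos 233°, sin 233°) = (36.385, -15.288). A1 meets VW tangentially, so CV is at right angles to VW, so VW runs along (−sin 233°, cos 233°); with |VW| = 18.7, W = (51.319, -26.542). Then |LW| = |W − L| = 28.300.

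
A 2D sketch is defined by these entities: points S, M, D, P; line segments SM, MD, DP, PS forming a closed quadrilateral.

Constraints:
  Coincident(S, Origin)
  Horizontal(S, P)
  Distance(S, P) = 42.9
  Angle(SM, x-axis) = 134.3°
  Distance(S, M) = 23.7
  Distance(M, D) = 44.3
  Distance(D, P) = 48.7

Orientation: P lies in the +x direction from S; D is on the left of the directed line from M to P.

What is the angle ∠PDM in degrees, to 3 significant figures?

83.2°

S is at the origin; S and P share the same y with |SP| = 42.9 and P in +x, so P = (42.9, 0). SM runs at 134.3° with |SM| = 23.7, so M = (-16.6, 17.0). D is determined by |MD| = 44.3 and |DP| = 48.7 together: it lies at the intersection of circle(M, 44.3) and circle(P, 48.7). With |MP| = 61.8, the foot of the radical line on MP is 27.6 from M and the perpendicular offset is √(44.3² − 27.6²) = 34.6. Taking the left-of-MP solution: D = (19.5, 42.7).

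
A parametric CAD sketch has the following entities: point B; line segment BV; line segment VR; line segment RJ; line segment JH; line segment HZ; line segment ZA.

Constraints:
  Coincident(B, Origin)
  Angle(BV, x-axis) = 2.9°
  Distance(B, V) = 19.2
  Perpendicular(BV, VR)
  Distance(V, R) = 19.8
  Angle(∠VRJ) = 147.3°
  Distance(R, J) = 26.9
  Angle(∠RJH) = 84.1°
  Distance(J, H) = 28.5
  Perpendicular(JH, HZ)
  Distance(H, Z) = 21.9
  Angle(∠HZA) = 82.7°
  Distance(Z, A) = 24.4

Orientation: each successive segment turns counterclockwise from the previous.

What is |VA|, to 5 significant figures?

25.810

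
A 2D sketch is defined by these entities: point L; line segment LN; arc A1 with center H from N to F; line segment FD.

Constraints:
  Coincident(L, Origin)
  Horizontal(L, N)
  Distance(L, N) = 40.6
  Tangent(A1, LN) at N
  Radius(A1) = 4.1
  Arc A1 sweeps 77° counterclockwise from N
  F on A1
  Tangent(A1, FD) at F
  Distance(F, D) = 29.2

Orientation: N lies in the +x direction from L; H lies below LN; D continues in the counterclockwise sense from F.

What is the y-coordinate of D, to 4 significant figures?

-31.63

On A1, N sits at bearing 90° from H; a 77° counterclockwise sweep puts F at bearing 167°, so F = H + 4.1·(cos 167°, sin 167°) = (36.61, -3.178). A1 meets FD tangentially, so HF is at right angles to FD, so FD runs along (−sin 167°, cos 167°); with |FD| = 29.2, D = (30.04, -31.63). So D.y = -31.63.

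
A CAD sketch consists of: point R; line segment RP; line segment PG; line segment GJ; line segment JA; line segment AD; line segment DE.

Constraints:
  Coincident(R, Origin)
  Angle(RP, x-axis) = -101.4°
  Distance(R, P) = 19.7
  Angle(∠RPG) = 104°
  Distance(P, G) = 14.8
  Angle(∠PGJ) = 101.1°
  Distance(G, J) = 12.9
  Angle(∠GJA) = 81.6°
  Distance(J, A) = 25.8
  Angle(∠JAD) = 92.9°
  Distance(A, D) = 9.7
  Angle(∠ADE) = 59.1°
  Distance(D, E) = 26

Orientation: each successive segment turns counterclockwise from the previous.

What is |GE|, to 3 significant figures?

15.3

∠JAD = 92.9° gives AD at -121° from the x-axis; with |AD| = 9.7, D = (-10.6, -11.5). ∠ADE = 59.1° gives DE at -0.100° from the x-axis; with |DE| = 26.0, E = (15.4, -11.5). Then |GE| = |E − G| = 15.3.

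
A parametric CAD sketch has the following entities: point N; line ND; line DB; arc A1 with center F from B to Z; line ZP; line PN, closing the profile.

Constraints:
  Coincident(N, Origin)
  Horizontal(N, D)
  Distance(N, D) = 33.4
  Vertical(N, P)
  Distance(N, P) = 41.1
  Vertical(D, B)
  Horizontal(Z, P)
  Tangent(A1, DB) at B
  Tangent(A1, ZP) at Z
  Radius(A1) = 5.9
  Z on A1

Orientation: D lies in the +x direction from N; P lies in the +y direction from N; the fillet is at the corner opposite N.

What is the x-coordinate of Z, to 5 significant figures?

27.500

N is at the origin; ND is horizontal with |ND| = 33.4 and D on the +x side, so D = (33.400, 0.0000). N and P share the same x with |NP| = 41.1 and P on the +y side, so P = (0.0000, 41.100). The virtual corner opposite N is at (33.400, 41.100). Since A1 is tangent to DB there, FB ⟂ DB and tangency of A1 to ZP means the radius FZ is perpendicular to ZP, with radius 5.9, so the center F sits 5.9 in from both sides at F = (27.500, 35.200). That places the tangent points at B = (33.400, 35.200) on DB and Z = (27.500, 41.100) on ZP. So Z.x = 27.500.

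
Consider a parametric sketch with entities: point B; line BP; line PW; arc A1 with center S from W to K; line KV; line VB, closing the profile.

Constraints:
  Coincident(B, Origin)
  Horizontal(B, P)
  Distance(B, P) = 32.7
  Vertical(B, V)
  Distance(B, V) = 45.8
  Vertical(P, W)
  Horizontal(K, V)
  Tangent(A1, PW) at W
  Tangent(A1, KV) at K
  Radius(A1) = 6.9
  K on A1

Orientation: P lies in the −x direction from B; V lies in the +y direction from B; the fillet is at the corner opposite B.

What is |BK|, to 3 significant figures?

52.6

B is at the origin; BP is horizontal with |BP| = 32.7 and P on the −x side, so P = (-32.7, 0.00). BV is vertical with |BV| = 45.8 and V on the +y side, so V = (0.00, 45.8). The virtual corner opposite B is at (-32.7, 45.8). The tangent condition forces SW to be normal to PW and since A1 is tangent to KV there, SK ⟂ KV, with radius 6.9, so the center S sits 6.9 in from both sides at S = (-25.8, 38.9). That places the tangent points at W = (-32.7, 38.9) on PW and K = (-25.8, 45.8) on KV. Then |BK| = |K − B| = 52.6.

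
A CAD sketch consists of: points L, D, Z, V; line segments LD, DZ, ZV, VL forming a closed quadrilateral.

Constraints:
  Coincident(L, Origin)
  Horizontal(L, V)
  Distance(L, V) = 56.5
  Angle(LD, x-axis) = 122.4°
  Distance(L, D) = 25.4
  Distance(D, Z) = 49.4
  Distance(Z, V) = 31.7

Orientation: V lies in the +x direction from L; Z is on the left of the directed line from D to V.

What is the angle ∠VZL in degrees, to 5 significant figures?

97.112°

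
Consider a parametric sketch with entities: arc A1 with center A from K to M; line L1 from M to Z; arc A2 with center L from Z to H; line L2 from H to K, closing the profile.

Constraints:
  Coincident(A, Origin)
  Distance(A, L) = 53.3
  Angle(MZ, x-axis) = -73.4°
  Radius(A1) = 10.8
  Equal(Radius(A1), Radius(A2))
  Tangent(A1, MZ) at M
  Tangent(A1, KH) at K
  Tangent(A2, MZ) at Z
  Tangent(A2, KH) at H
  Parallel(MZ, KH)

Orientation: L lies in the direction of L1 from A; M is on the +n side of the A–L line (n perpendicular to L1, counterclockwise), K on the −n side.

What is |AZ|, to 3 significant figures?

54.4

The slot axis is L1's direction at -73.4°, so u = (cos -73.4°, sin -73.4°) = (0.286, -0.958) and n = (−sin -73.4°, cos -73.4°) = (0.958, 0.286). A is at the origin and L lies 53.3 along u from A, so L = 53.3·u = (15.2, -51.1). Tangency of A1 to both parallel lines with radius 10.8 puts M and K at A ± 10.8·n: M = (10.3, 3.09), K = (-10.3, -3.09). Equal radii place Z and H the same way about L: Z = L + 10.8·n = (25.6, -48.0), H = L − 10.8·n = (4.88, -54.2). Then |AZ| = |Z − A| = 54.4.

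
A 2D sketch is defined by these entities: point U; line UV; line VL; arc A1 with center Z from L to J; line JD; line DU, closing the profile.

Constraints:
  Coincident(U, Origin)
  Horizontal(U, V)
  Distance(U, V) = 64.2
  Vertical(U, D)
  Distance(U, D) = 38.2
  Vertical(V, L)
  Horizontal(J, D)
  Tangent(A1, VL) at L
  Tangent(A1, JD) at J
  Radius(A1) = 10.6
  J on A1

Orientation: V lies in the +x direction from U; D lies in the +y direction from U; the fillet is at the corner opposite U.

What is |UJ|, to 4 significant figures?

65.82

U is at the origin; UV is horizontal with |UV| = 64.2 and V on the +x side, so V = (64.20, 0.000). UD is vertical with |UD| = 38.2 and D on the +y side, so D = (0.000, 38.20). The virtual corner opposite U is at (64.20, 38.20). Tangency of A1 to VL means the radius ZL is perpendicular to VL and A1 meets JD tangentially, so ZJ is at right angles to JD, with radius 10.6, so the center Z sits 10.6 in from both sides at Z = (53.60, 27.60). That places the tangent points at L = (64.20, 27.60) on VL and J = (53.60, 38.20) on JD. Then |UJ| = |J − U| = 65.82.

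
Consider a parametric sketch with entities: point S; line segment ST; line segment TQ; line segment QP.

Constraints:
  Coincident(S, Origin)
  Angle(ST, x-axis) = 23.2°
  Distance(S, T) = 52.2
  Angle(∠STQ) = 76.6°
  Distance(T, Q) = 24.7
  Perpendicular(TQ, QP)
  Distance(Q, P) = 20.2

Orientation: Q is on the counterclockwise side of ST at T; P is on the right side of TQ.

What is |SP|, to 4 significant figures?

72.09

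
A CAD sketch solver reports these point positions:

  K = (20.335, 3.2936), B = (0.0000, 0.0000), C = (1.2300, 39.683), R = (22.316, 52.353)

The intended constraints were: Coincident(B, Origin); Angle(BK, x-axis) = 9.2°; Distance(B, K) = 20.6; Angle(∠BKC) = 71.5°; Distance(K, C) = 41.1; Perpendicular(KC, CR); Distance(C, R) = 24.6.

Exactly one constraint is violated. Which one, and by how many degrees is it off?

Perpendicular(KC, CR) — off by 3.30°.

B = (0.00, 0.00) ✓; BK at 9.200° ✓; |BK| = 20.60 ✓; ∠BKC = 71.50° ✓; |KC| = 41.10 ✓; ∠(KC, CR) = 86.70° ✗; |CR| = 24.60 ✓.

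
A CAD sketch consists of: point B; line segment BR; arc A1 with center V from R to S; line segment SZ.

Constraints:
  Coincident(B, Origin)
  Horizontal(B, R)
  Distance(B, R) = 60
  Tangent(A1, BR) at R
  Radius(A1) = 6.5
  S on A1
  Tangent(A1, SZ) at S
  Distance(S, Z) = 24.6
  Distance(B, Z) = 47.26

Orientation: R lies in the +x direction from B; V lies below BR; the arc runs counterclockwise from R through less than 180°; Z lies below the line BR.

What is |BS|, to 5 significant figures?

54.652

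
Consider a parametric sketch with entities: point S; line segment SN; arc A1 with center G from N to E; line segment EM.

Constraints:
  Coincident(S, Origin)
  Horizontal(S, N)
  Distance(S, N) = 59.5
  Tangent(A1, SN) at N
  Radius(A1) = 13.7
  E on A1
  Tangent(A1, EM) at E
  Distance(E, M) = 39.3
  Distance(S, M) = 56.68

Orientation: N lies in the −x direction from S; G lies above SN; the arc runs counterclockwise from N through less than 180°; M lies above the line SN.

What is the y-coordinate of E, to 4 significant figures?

9.016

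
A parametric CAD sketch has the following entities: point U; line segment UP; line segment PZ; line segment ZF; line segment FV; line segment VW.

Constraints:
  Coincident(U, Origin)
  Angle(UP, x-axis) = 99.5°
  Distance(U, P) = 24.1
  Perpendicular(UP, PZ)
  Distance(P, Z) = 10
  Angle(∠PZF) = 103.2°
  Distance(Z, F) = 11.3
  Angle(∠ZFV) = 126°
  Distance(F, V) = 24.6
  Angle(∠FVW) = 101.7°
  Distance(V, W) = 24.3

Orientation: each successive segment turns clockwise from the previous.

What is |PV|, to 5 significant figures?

29.829

∠PZF = 103.2° gives ZF at -67.300° from the x-axis; with |ZF| = 11.3, F = (10.246, 14.995). ∠ZFV = 126.0° gives FV at -121.30° from the x-axis; with |FV| = 24.6, V = (-2.5342, -6.0244). Then |PV| = |V − P| = 29.829.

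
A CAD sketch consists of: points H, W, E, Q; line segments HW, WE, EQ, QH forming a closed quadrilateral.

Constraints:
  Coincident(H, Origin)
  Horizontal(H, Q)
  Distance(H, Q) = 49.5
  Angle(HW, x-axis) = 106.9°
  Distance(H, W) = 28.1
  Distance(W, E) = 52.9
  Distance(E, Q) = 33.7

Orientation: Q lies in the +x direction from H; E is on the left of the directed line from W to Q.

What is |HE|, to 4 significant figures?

55.45

H is at the origin; HQ is horizontal with |HQ| = 49.5 and Q in +x, so Q = (49.5, 0). HW runs at 106.9° with |HW| = 28.1, so W = (-8.169, 26.89). E is determined by |WE| = 52.9 and |EQ| = 33.7 together: it lies at the intersection of circle(W, 52.9) and circle(Q, 33.7). With |WQ| = 63.63, the foot of the radical line on WQ is 44.88 from W and the perpendicular offset is √(52.9² − 44.88²) = 28.00. Taking the left-of-WQ solution: E = (44.34, 33.30).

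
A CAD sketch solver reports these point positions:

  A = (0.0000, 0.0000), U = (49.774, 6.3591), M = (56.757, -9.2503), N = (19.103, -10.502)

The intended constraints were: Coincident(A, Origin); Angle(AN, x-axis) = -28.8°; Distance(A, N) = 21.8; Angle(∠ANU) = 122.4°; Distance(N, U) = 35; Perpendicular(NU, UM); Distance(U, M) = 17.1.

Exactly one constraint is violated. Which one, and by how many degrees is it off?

Perpendicular(NU, UM) — off by 4.70°.

A = (0.00, 0.00) ✓; AN at -28.80° ✓; |AN| = 21.80 ✓; ∠ANU = 122.4° ✓; |NU| = 35.00 ✓; ∠(NU, UM) = 94.70° ✗; |UM| = 17.10 ✓.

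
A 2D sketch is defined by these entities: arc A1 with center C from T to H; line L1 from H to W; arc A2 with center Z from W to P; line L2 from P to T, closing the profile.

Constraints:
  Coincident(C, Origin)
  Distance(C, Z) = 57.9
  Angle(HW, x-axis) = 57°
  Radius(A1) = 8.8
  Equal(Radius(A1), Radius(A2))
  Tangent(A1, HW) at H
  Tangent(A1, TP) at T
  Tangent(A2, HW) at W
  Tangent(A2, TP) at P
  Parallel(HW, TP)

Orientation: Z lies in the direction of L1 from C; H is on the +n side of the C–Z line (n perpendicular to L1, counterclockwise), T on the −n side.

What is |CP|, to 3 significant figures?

58.6

The slot axis is L1's direction at 57.0°, so u = (cos 57.0°, sin 57.0°) = (0.545, 0.839) and n = (−sin 57.0°, cos 57.0°) = (-0.839, 0.545). C is at the origin and Z lies 57.9 along u from C, so Z = 57.9·u = (31.5, 48.6). Tangency of A1 to both parallel lines with radius 8.8 puts H and T at C ± 8.8·n: H = (-7.38, 4.79), T = (7.38, -4.79). Equal radii place W and P the same way about Z: W = Z + 8.8·n = (24.2, 53.4), P = Z − 8.8·n = (38.9, 43.8). Then |CP| = |P − C| = 58.6.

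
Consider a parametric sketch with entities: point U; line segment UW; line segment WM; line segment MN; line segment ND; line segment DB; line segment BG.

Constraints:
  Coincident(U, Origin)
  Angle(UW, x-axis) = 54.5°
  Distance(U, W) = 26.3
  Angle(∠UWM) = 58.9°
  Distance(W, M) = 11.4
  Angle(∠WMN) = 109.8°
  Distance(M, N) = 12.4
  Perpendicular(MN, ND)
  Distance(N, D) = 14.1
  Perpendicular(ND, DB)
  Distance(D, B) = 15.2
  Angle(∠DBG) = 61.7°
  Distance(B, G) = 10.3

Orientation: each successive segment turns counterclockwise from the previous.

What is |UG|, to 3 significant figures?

19.9

U is at the origin; UW runs at 54.5° with length 26.3, so W = (15.3, 21.4). ∠UWM = 58.9° gives WM at 176° from the x-axis; with |WM| = 11.4, M = (3.91, 22.3). ∠WMN = 109.8° gives MN at -114° from the x-axis; with |MN| = 12.4, N = (-1.18, 11.0). MN is perpendicular to ND, so ND runs at -24.2°; with |ND| = 14.1, D = (11.7, 5.20). ND is perpendicular to DB, so DB runs at 65.8°; with |DB| = 15.2, B = (17.9, 19.1). ∠DBG = 61.7° gives BG at -176° from the x-axis; with |BG| = 10.3, G = (7.64, 18.3). Then |UG| = |G − U| = 19.9.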